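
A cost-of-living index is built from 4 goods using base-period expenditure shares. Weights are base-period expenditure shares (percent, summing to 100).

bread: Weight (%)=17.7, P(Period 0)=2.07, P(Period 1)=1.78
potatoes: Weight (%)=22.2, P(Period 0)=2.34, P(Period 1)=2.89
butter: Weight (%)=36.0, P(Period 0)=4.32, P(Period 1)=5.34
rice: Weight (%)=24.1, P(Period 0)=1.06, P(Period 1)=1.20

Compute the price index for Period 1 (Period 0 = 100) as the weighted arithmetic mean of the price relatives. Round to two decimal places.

bread: 17.7 × (1.78/2.07) = 17.7 × 0.859903 = 15.2203
potatoes: 22.2 × (2.89/2.34) = 22.2 × 1.235043 = 27.4179
butter: 36.0 × (5.34/4.32) = 36.0 × 1.236111 = 44.5000
rice: 24.1 × (1.20/1.06) = 24.1 × 1.132075 = 27.2830
Index = Σ wᵢ·(p₁ᵢ/p₀ᵢ) = 15.2203 + 27.4179 + 44.5000 + 27.2830 = 114.4213

114.42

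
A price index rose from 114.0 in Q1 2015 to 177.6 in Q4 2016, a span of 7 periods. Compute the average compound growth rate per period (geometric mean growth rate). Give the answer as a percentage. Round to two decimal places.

Growth factor = (177.6/114.0)^(1/7) = (1.557895)^(1/7) = 1.065382
Growth rate = 1.065382 − 1 = 0.065382 = 6.5382%

6.54%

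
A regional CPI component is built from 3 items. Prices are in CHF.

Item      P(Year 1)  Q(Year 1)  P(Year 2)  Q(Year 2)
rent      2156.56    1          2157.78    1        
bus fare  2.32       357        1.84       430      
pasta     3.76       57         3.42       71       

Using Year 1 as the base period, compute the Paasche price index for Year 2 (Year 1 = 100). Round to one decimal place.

Paasche price index uses current-period quantities as weights.
ΣP(Year 2)·Q(Year 2) = 2157.78×1 + 1.84×430 + 3.42×71 = 2157.78 + 791.2 + 242.82 = 3191.8
ΣP(Year 1)·Q(Year 2) = 2156.56×1 + 2.32×430 + 3.76×71 = 2156.56 + 997.6 + 266.96 = 3421.12
Index = 3191.8 / 3421.12 × 100 = 93.2969

93.3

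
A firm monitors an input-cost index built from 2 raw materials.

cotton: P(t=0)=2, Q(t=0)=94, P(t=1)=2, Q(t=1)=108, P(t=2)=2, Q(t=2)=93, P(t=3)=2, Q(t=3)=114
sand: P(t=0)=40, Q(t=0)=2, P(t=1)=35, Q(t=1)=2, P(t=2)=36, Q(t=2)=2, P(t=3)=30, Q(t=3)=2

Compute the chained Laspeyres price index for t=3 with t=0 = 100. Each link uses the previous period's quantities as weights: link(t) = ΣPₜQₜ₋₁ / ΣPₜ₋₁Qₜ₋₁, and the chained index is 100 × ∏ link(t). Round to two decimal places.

92.43

Link t=0→t=1:
ΣP(t=1)Q(t=0) = 2×94 + 35×2 = 188 + 70 = 258
ΣP(t=0)Q(t=0) = 2×94 + 40×2 = 188 + 80 = 268
link = 258/268 = 0.962687
Link t=1→t=2:
ΣP(t=2)Q(t=1) = 2×108 + 36×2 = 216 + 72 = 288
ΣP(t=1)Q(t=1) = 2×108 + 35×2 = 216 + 70 = 286
link = 288/286 = 1.006993
Link t=2→t=3:
ΣP(t=3)Q(t=2) = 2×93 + 30×2 = 186 + 60 = 246
ΣP(t=2)Q(t=2) = 2×93 + 36×2 = 186 + 72 = 258
link = 246/258 = 0.953488
Chained index = 100 × 0.962687 × 1.006993 × 0.953488 = 92.4329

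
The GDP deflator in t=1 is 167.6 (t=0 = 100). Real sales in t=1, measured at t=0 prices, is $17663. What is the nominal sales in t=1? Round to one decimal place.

Nominal = Real × (Index/100) = 17663 × (167.6/100)
        = 17663 × 1.676 = 29603.1880

29603.2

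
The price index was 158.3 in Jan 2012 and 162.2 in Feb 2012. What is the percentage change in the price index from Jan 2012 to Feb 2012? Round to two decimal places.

Change = (162.2 − 158.3) / 158.3 × 100
       = 3.9 / 158.3 × 100 = 2.4637%

2.46%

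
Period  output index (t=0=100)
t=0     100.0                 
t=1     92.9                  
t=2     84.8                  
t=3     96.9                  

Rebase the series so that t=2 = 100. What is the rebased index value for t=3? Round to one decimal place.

Rebased(t=3) = 96.9 / 84.8 × 100 = 114.2689

114.3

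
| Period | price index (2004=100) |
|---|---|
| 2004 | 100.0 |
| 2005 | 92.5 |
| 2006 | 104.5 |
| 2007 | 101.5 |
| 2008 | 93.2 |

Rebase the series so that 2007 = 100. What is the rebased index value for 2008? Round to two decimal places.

Rebased(2008) = 93.2 / 101.5 × 100 = 91.8227

91.82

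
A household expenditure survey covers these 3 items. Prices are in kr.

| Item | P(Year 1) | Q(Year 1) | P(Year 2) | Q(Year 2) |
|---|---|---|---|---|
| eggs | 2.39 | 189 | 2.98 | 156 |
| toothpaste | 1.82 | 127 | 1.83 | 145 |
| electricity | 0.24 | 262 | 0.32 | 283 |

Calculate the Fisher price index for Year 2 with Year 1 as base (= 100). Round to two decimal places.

Laspeyres component (base-period weights):
ΣP(Year 2)Q(Year 1) = 2.98×189 + 1.83×127 + 0.32×262 = 563.22 + 232.41 + 83.84 = 879.47
ΣP(Year 1)Q(Year 1) = 2.39×189 + 1.82×127 + 0.24×262 = 451.71 + 231.14 + 62.88 = 745.73
L = 879.47 / 745.73 × 100 = 117.9341
Paasche component (current-period weights):
ΣP(Year 2)Q(Year 2) = 2.98×156 + 1.83×145 + 0.32×283 = 464.88 + 265.35 + 90.56 = 820.79
ΣP(Year 1)Q(Year 2) = 2.39×156 + 1.82×145 + 0.24×283 = 372.84 + 263.9 + 67.92 = 704.66
P = 820.79 / 704.66 × 100 = 116.4803
Fisher = √(L × P) = √(117.9341 × 116.4803) = 117.2049

117.20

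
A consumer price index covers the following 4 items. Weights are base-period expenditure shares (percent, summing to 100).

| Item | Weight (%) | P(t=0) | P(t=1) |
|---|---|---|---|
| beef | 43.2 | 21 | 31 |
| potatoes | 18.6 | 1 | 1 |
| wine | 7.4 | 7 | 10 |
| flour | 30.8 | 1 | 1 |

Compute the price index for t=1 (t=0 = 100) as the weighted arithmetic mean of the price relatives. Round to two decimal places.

beef: 43.2 × (31/21) = 43.2 × 1.476190 = 63.7714
potatoes: 18.6 × (1/1) = 18.6 × 1.000000 = 18.6000
wine: 7.4 × (10/7) = 7.4 × 1.428571 = 10.5714
flour: 30.8 × (1/1) = 30.8 × 1.000000 = 30.8000
Index = Σ wᵢ·(p₁ᵢ/p₀ᵢ) = 63.7714 + 18.6000 + 10.5714 + 30.8000 = 123.7429

123.74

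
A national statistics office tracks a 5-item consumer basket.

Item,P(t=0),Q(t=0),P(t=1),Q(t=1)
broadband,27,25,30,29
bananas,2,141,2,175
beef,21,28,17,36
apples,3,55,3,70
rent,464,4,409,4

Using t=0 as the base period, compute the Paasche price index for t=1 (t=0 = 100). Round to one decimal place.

93.0

Paasche price index uses current-period quantities as weights.
ΣP(t=1)·Q(t=1) = 30×29 + 2×175 + 17×36 + 3×70 + 409×4 = 870 + 350 + 612 + 210 + 1636 = 3678
ΣP(t=0)·Q(t=1) = 27×29 + 2×175 + 21×36 + 3×70 + 464×4 = 783 + 350 + 756 + 210 + 1856 = 3955
Index = 3678 / 3955 × 100 = 92.9962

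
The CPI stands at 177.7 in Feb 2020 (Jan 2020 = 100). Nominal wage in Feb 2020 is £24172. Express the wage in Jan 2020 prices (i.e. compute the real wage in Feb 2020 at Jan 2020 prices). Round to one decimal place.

13602.7

Real = Nominal ÷ (Index/100) = 24172 ÷ (177.7/100)
     = 24172 ÷ 1.777 = 13602.7012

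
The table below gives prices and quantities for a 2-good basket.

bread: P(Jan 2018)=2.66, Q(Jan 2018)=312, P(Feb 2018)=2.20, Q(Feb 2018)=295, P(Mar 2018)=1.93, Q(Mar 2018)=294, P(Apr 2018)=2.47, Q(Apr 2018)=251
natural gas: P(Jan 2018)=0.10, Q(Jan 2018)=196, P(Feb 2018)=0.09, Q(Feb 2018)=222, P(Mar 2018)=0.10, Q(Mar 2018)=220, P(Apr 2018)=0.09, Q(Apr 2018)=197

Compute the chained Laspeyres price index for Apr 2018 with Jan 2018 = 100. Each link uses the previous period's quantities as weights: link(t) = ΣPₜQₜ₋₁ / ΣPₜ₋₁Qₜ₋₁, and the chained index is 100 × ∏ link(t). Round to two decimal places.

Link Jan 2018→Feb 2018:
ΣP(Feb 2018)Q(Jan 2018) = 2.20×312 + 0.09×196 = 686.4 + 17.64 = 704.04
ΣP(Jan 2018)Q(Jan 2018) = 2.66×312 + 0.10×196 = 829.92 + 19.6 = 849.52
link = 704.04/849.52 = 0.828750
Link Feb 2018→Mar 2018:
ΣP(Mar 2018)Q(Feb 2018) = 1.93×295 + 0.10×222 = 569.35 + 22.2 = 591.55
ΣP(Feb 2018)Q(Feb 2018) = 2.20×295 + 0.09×222 = 649 + 19.98 = 668.98
link = 591.55/668.98 = 0.884257
Link Mar 2018→Apr 2018:
ΣP(Apr 2018)Q(Mar 2018) = 2.47×294 + 0.09×220 = 726.18 + 19.8 = 745.98
ΣP(Mar 2018)Q(Mar 2018) = 1.93×294 + 0.10×220 = 567.42 + 22 = 589.42
link = 745.98/589.42 = 1.265617
Chained index = 100 × 0.828750 × 0.884257 × 1.265617 = 92.7480

92.75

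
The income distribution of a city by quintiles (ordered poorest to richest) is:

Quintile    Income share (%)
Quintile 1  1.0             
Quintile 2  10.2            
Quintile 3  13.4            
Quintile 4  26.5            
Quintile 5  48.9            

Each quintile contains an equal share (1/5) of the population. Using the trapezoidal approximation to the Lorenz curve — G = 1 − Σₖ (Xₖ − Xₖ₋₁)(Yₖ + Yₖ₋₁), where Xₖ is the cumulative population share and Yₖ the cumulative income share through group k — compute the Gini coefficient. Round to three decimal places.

Cumulative income shares Yₖ: 0.0100, 0.1120, 0.2460, 0.5110, 1.0000
Σ (Xₖ−Xₖ₋₁)(Yₖ+Yₖ₋₁) = (1/5)(0.0100+0.0000) + (1/5)(0.1120+0.0100) + (1/5)(0.2460+0.1120) + (1/5)(0.5110+0.2460) + (1/5)(1.0000+0.5110)
  = 0.0020 + 0.0244 + 0.0716 + 0.1514 + 0.3022 = 0.5516
G = 1 − 0.5516 = 0.4484

0.448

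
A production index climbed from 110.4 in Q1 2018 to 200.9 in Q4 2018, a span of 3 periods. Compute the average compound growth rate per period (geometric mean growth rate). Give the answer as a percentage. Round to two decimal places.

Growth factor = (200.9/110.4)^(1/3) = (1.819746)^(1/3) = 1.220872
Growth rate = 1.220872 − 1 = 0.220872 = 22.0872%

22.09%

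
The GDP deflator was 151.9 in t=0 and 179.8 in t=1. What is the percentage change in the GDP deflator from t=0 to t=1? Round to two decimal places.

Change = (179.8 − 151.9) / 151.9 × 100
       = 27.9 / 151.9 × 100 = 18.3673%

18.37%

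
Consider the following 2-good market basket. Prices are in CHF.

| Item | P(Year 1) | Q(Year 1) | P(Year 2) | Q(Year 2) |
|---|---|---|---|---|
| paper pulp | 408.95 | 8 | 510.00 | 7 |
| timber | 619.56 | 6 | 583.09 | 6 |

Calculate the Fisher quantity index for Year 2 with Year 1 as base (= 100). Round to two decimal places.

Laspeyres component (base-period weights):
ΣP(Year 1)Q(Year 2) = 408.95×7 + 619.56×6 = 2862.65 + 3717.36 = 6580.01
ΣP(Year 1)Q(Year 1) = 408.95×8 + 619.56×6 = 3271.6 + 3717.36 = 6988.96
L = 6580.01 / 6988.96 × 100 = 94.1486
Paasche component (current-period weights):
ΣP(Year 2)Q(Year 2) = 510.00×7 + 583.09×6 = 3570 + 3498.54 = 7068.54
ΣP(Year 2)Q(Year 1) = 510.00×8 + 583.09×6 = 4080 + 3498.54 = 7578.54
P = 7068.54 / 7578.54 × 100 = 93.2705
Fisher = √(L × P) = √(94.1486 × 93.2705) = 93.7085

93.71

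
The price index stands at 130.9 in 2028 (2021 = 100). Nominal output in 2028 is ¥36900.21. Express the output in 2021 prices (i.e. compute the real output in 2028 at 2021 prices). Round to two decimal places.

Real = Nominal ÷ (Index/100) = 36900.21 ÷ (130.9/100)
     = 36900.21 ÷ 1.309 = 28189.6180

28189.62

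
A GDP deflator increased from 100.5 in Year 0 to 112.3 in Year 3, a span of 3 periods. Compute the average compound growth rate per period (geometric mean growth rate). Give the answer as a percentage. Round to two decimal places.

3.77%

Growth factor = (112.3/100.5)^(1/3) = (1.117413)^(1/3) = 1.037699
Growth rate = 1.037699 − 1 = 0.037699 = 3.7699%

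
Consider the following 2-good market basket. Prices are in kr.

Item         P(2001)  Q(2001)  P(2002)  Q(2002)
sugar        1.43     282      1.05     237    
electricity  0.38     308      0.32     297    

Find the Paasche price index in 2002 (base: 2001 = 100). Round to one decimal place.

76.1

Paasche price index uses current-period quantities as weights.
ΣP(2002)·Q(2002) = 1.05×237 + 0.32×297 = 248.85 + 95.04 = 343.89
ΣP(2001)·Q(2002) = 1.43×237 + 0.38×297 = 338.91 + 112.86 = 451.77
Index = 343.89 / 451.77 × 100 = 76.1206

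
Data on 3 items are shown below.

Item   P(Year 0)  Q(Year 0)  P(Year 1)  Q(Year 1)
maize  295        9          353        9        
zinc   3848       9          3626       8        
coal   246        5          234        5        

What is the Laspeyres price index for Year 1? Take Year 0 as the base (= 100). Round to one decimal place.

96.0

Laspeyres price index uses base-period quantities as weights.
ΣP(Year 1)·Q(Year 0) = 353×9 + 3626×9 + 234×5 = 3177 + 32634 + 1170 = 36981
ΣP(Year 0)·Q(Year 0) = 295×9 + 3848×9 + 246×5 = 2655 + 34632 + 1230 = 38517
Index = 36981 / 38517 × 100 = 96.0122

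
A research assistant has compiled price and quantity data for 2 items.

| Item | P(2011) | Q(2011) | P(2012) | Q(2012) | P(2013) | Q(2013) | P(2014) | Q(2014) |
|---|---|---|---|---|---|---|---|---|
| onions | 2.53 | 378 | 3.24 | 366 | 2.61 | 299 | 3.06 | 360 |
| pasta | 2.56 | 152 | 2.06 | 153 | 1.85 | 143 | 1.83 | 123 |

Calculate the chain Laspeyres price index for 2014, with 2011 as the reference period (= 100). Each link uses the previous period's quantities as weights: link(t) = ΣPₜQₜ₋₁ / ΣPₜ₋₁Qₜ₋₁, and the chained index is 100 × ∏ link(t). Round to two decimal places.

106.18

Link 2011→2012:
ΣP(2012)Q(2011) = 3.24×378 + 2.06×152 = 1224.72 + 313.12 = 1537.84
ΣP(2011)Q(2011) = 2.53×378 + 2.56×152 = 956.34 + 389.12 = 1345.46
link = 1537.84/1345.46 = 1.142985
Link 2012→2013:
ΣP(2013)Q(2012) = 2.61×366 + 1.85×153 = 955.26 + 283.05 = 1238.31
ΣP(2012)Q(2012) = 3.24×366 + 2.06×153 = 1185.84 + 315.18 = 1501.02
link = 1238.31/1501.02 = 0.824979
Link 2013→2014:
ΣP(2014)Q(2013) = 3.06×299 + 1.83×143 = 914.94 + 261.69 = 1176.63
ΣP(2013)Q(2013) = 2.61×299 + 1.85×143 = 780.39 + 264.55 = 1044.94
link = 1176.63/1044.94 = 1.126026
Chained index = 100 × 1.142985 × 0.824979 × 1.126026 = 106.1773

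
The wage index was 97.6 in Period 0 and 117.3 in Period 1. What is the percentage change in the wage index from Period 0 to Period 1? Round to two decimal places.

Change = (117.3 − 97.6) / 97.6 × 100
       = 19.7 / 97.6 × 100 = 20.1844%

20.18%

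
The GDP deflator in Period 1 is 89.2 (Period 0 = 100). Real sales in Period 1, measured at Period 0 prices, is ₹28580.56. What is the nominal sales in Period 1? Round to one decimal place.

25493.9

Nominal = Real × (Index/100) = 28580.56 × (89.2/100)
        = 28580.56 × 0.892 = 25493.8595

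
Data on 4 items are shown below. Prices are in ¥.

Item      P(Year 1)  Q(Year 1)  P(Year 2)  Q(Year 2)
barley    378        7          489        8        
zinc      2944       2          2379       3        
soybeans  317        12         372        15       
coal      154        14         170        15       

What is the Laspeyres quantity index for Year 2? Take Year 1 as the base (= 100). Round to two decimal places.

130.54

Laspeyres quantity index uses base-period prices as weights.
ΣP(Year 1)·Q(Year 2) = 378×8 + 2944×3 + 317×15 + 154×15 = 3024 + 8832 + 4755 + 2310 = 18921
ΣP(Year 1)·Q(Year 1) = 378×7 + 2944×2 + 317×12 + 154×14 = 2646 + 5888 + 3804 + 2156 = 14494
Index = 18921 / 14494 × 100 = 130.5437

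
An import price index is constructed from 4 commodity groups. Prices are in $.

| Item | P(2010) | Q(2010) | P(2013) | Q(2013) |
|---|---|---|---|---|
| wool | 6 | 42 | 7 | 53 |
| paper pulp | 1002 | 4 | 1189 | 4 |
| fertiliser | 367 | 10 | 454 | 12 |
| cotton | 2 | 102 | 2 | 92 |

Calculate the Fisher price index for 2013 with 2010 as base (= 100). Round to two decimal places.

120.55

Laspeyres component (base-period weights):
ΣP(2013)Q(2010) = 7×42 + 1189×4 + 454×10 + 2×102 = 294 + 4756 + 4540 + 204 = 9794
ΣP(2010)Q(2010) = 6×42 + 1002×4 + 367×10 + 2×102 = 252 + 4008 + 3670 + 204 = 8134
L = 9794 / 8134 × 100 = 120.4082
Paasche component (current-period weights):
ΣP(2013)Q(2013) = 7×53 + 1189×4 + 454×12 + 2×92 = 371 + 4756 + 5448 + 184 = 10759
ΣP(2010)Q(2013) = 6×53 + 1002×4 + 367×12 + 2×92 = 318 + 4008 + 4404 + 184 = 8914
P = 10759 / 8914 × 100 = 120.6978
Fisher = √(L × P) = √(120.4082 × 120.6978) = 120.5529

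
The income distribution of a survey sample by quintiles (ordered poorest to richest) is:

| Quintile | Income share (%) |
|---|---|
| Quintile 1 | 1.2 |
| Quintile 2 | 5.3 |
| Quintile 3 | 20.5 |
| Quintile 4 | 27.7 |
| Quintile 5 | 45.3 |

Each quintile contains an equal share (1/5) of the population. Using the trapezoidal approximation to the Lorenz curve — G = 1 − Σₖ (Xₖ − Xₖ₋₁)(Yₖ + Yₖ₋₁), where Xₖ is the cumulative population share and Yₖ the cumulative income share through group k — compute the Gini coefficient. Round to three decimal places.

0.442

Cumulative income shares Yₖ: 0.0120, 0.0650, 0.2700, 0.5470, 1.0000
Σ (Xₖ−Xₖ₋₁)(Yₖ+Yₖ₋₁) = (1/5)(0.0120+0.0000) + (1/5)(0.0650+0.0120) + (1/5)(0.2700+0.0650) + (1/5)(0.5470+0.2700) + (1/5)(1.0000+0.5470)
  = 0.0024 + 0.0154 + 0.0670 + 0.1634 + 0.3094 = 0.5576
G = 1 − 0.5576 = 0.4424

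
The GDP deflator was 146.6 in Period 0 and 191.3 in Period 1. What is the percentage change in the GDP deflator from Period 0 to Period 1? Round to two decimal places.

30.49%

Change = (191.3 − 146.6) / 146.6 × 100
       = 44.7 / 146.6 × 100 = 30.4911%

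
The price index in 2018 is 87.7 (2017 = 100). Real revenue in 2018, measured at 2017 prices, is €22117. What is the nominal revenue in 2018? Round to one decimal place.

Nominal = Real × (Index/100) = 22117 × (87.7/100)
        = 22117 × 0.877 = 19396.6090

19396.6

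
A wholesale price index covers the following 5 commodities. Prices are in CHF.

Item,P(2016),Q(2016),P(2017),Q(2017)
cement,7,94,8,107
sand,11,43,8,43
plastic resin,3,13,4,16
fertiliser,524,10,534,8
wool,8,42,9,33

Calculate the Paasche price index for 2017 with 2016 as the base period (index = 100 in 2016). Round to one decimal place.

101.9

Paasche price index uses current-period quantities as weights.
ΣP(2017)·Q(2017) = 8×107 + 8×43 + 4×16 + 534×8 + 9×33 = 856 + 344 + 64 + 4272 + 297 = 5833
ΣP(2016)·Q(2017) = 7×107 + 11×43 + 3×16 + 524×8 + 8×33 = 749 + 473 + 48 + 4192 + 264 = 5726
Index = 5833 / 5726 × 100 = 101.8687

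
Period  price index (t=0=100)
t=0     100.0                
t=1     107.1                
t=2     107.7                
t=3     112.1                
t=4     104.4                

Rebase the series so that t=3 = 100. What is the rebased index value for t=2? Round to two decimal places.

Rebased(t=2) = 107.7 / 112.1 × 100 = 96.0749

96.07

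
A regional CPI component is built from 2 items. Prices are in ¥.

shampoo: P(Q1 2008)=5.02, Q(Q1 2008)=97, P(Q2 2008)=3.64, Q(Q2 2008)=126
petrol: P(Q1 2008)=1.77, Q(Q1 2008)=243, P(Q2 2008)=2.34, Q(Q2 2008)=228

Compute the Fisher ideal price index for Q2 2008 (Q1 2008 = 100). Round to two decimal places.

Laspeyres component (base-period weights):
ΣP(Q2 2008)Q(Q1 2008) = 3.64×97 + 2.34×243 = 353.08 + 568.62 = 921.7
ΣP(Q1 2008)Q(Q1 2008) = 5.02×97 + 1.77×243 = 486.94 + 430.11 = 917.05
L = 921.7 / 917.05 × 100 = 100.5071
Paasche component (current-period weights):
ΣP(Q2 2008)Q(Q2 2008) = 3.64×126 + 2.34×228 = 458.64 + 533.52 = 992.16
ΣP(Q1 2008)Q(Q2 2008) = 5.02×126 + 1.77×228 = 632.52 + 403.56 = 1036.08
P = 992.16 / 1036.08 × 100 = 95.7609
Fisher = √(L × P) = √(100.5071 × 95.7609) = 98.1053

98.11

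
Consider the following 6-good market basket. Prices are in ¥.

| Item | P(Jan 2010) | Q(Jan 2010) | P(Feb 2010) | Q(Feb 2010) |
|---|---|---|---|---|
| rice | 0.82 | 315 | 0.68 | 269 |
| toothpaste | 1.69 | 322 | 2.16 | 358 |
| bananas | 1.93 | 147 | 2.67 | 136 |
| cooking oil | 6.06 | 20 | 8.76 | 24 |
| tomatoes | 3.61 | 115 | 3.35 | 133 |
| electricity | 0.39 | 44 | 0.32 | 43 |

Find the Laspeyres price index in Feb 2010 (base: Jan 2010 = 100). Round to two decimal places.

114.46

Laspeyres price index uses base-period quantities as weights.
ΣP(Feb 2010)·Q(Jan 2010) = 0.68×315 + 2.16×322 + 2.67×147 + 8.76×20 + 3.35×115 + 0.32×44 = 214.2 + 695.52 + 392.49 + 175.2 + 385.25 + 14.08 = 1876.74
ΣP(Jan 2010)·Q(Jan 2010) = 0.82×315 + 1.69×322 + 1.93×147 + 6.06×20 + 3.61×115 + 0.39×44 = 258.3 + 544.18 + 283.71 + 121.2 + 415.15 + 17.16 = 1639.7
Index = 1876.74 / 1639.7 × 100 = 114.4563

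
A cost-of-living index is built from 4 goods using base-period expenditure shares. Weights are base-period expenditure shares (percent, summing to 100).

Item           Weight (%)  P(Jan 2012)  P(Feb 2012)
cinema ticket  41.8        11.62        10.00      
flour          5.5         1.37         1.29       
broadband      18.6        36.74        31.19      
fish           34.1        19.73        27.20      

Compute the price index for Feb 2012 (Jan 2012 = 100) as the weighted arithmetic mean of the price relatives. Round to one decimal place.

cinema ticket: 41.8 × (10.00/11.62) = 41.8 × 0.860585 = 35.9725
flour: 5.5 × (1.29/1.37) = 5.5 × 0.941606 = 5.1788
broadband: 18.6 × (31.19/36.74) = 18.6 × 0.848938 = 15.7903
fish: 34.1 × (27.20/19.73) = 34.1 × 1.378611 = 47.0106
Index = Σ wᵢ·(p₁ᵢ/p₀ᵢ) = 35.9725 + 5.1788 + 15.7903 + 47.0106 = 103.9522

104.0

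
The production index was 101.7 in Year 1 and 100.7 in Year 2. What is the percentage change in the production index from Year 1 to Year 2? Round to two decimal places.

-0.98%

Change = (100.7 − 101.7) / 101.7 × 100
       = -1.0 / 101.7 × 100 = -0.9833%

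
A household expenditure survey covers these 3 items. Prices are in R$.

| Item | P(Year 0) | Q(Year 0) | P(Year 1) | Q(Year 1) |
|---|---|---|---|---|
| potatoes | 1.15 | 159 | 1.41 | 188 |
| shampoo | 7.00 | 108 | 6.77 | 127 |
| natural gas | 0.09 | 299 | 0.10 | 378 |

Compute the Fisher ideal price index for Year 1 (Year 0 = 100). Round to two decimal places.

102.04

Laspeyres component (base-period weights):
ΣP(Year 1)Q(Year 0) = 1.41×159 + 6.77×108 + 0.10×299 = 224.19 + 731.16 + 29.9 = 985.25
ΣP(Year 0)Q(Year 0) = 1.15×159 + 7.00×108 + 0.09×299 = 182.85 + 756 + 26.91 = 965.76
L = 985.25 / 965.76 × 100 = 102.0181
Paasche component (current-period weights):
ΣP(Year 1)Q(Year 1) = 1.41×188 + 6.77×127 + 0.10×378 = 265.08 + 859.79 + 37.8 = 1162.67
ΣP(Year 0)Q(Year 1) = 1.15×188 + 7.00×127 + 0.09×378 = 216.2 + 889 + 34.02 = 1139.22
P = 1162.67 / 1139.22 × 100 = 102.0584
Fisher = √(L × P) = √(102.0181 × 102.0584) = 102.0383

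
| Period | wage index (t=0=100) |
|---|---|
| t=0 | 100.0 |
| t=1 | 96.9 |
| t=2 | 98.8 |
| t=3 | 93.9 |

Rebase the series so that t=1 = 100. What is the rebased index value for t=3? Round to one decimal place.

Rebased(t=3) = 93.9 / 96.9 × 100 = 96.9040

96.9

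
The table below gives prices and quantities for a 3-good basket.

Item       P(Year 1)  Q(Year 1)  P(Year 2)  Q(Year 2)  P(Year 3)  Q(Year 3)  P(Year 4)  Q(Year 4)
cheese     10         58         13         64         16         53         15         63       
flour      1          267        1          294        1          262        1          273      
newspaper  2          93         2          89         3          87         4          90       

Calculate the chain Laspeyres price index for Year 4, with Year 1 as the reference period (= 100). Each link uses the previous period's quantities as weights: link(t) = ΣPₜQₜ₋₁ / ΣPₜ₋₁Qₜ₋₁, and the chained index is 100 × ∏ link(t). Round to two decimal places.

145.55

Link Year 1→Year 2:
ΣP(Year 2)Q(Year 1) = 13×58 + 1×267 + 2×93 = 754 + 267 + 186 = 1207
ΣP(Year 1)Q(Year 1) = 10×58 + 1×267 + 2×93 = 580 + 267 + 186 = 1033
link = 1207/1033 = 1.168441
Link Year 2→Year 3:
ΣP(Year 3)Q(Year 2) = 16×64 + 1×294 + 3×89 = 1024 + 294 + 267 = 1585
ΣP(Year 2)Q(Year 2) = 13×64 + 1×294 + 2×89 = 832 + 294 + 178 = 1304
link = 1585/1304 = 1.215491
Link Year 3→Year 4:
ΣP(Year 4)Q(Year 3) = 15×53 + 1×262 + 4×87 = 795 + 262 + 348 = 1405
ΣP(Year 3)Q(Year 3) = 16×53 + 1×262 + 3×87 = 848 + 262 + 261 = 1371
link = 1405/1371 = 1.024799
Chained index = 100 × 1.168441 × 1.215491 × 1.024799 = 145.5451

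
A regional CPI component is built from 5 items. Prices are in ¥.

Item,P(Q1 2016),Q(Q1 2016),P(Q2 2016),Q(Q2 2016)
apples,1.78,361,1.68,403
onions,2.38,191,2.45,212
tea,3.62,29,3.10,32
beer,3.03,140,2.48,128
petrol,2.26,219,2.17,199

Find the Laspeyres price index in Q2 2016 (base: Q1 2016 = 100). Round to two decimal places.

Laspeyres price index uses base-period quantities as weights.
ΣP(Q2 2016)·Q(Q1 2016) = 1.68×361 + 2.45×191 + 3.10×29 + 2.48×140 + 2.17×219 = 606.48 + 467.95 + 89.9 + 347.2 + 475.23 = 1986.76
ΣP(Q1 2016)·Q(Q1 2016) = 1.78×361 + 2.38×191 + 3.62×29 + 3.03×140 + 2.26×219 = 642.58 + 454.58 + 104.98 + 424.2 + 494.94 = 2121.28
Index = 1986.76 / 2121.28 × 100 = 93.6585

93.66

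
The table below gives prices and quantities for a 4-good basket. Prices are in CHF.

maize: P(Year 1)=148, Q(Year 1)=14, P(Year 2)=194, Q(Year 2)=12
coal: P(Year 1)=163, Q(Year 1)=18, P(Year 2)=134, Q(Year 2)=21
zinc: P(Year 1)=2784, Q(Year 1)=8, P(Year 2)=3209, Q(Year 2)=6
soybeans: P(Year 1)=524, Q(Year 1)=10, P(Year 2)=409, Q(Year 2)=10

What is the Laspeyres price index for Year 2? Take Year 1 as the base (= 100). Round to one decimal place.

Laspeyres price index uses base-period quantities as weights.
ΣP(Year 2)·Q(Year 1) = 194×14 + 134×18 + 3209×8 + 409×10 = 2716 + 2412 + 25672 + 4090 = 34890
ΣP(Year 1)·Q(Year 1) = 148×14 + 163×18 + 2784×8 + 524×10 = 2072 + 2934 + 22272 + 5240 = 32518
Index = 34890 / 32518 × 100 = 107.2944

107.3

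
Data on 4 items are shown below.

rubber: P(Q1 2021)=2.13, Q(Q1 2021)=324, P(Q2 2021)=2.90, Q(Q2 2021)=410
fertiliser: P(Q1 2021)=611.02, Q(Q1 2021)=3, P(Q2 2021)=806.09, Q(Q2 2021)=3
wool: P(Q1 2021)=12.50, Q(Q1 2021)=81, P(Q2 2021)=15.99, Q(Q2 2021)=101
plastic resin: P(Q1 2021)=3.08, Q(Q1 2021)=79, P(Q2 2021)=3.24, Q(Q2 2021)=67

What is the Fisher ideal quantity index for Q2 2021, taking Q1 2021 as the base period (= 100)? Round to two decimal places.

Laspeyres component (base-period weights):
ΣP(Q1 2021)Q(Q2 2021) = 2.13×410 + 611.02×3 + 12.50×101 + 3.08×67 = 873.3 + 1833.06 + 1262.5 + 206.36 = 4175.22
ΣP(Q1 2021)Q(Q1 2021) = 2.13×324 + 611.02×3 + 12.50×81 + 3.08×79 = 690.12 + 1833.06 + 1012.5 + 243.32 = 3779
L = 4175.22 / 3779 × 100 = 110.4848
Paasche component (current-period weights):
ΣP(Q2 2021)Q(Q2 2021) = 2.90×410 + 806.09×3 + 15.99×101 + 3.24×67 = 1189 + 2418.27 + 1614.99 + 217.08 = 5439.34
ΣP(Q2 2021)Q(Q1 2021) = 2.90×324 + 806.09×3 + 15.99×81 + 3.24×79 = 939.6 + 2418.27 + 1295.19 + 255.96 = 4909.02
P = 5439.34 / 4909.02 × 100 = 110.8030
Fisher = √(L × P) = √(110.4848 × 110.8030) = 110.6438

110.64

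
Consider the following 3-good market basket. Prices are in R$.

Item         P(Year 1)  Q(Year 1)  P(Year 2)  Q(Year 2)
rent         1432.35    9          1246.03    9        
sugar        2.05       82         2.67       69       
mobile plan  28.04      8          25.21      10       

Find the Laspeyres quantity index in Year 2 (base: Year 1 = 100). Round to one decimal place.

Laspeyres quantity index uses base-period prices as weights.
ΣP(Year 1)·Q(Year 2) = 1432.35×9 + 2.05×69 + 28.04×10 = 12891.15 + 141.45 + 280.4 = 13313
ΣP(Year 1)·Q(Year 1) = 1432.35×9 + 2.05×82 + 28.04×8 = 12891.15 + 168.1 + 224.32 = 13283.57
Index = 13313 / 13283.57 × 100 = 100.2216

100.2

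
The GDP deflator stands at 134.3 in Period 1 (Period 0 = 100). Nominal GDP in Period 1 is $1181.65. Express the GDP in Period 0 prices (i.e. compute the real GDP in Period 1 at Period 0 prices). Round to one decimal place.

Real = Nominal ÷ (Index/100) = 1181.65 ÷ (134.3/100)
     = 1181.65 ÷ 1.343 = 879.8585

879.9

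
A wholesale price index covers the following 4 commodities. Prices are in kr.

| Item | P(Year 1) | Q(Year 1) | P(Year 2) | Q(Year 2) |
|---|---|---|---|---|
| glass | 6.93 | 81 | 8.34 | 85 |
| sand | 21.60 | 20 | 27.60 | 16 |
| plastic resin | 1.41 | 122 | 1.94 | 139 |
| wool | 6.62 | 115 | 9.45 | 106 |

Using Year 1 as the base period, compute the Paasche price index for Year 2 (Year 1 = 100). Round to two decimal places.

132.17

Paasche price index uses current-period quantities as weights.
ΣP(Year 2)·Q(Year 2) = 8.34×85 + 27.60×16 + 1.94×139 + 9.45×106 = 708.9 + 441.6 + 269.66 + 1001.7 = 2421.86
ΣP(Year 1)·Q(Year 2) = 6.93×85 + 21.60×16 + 1.41×139 + 6.62×106 = 589.05 + 345.6 + 195.99 + 701.72 = 1832.36
Index = 2421.86 / 1832.36 × 100 = 132.1716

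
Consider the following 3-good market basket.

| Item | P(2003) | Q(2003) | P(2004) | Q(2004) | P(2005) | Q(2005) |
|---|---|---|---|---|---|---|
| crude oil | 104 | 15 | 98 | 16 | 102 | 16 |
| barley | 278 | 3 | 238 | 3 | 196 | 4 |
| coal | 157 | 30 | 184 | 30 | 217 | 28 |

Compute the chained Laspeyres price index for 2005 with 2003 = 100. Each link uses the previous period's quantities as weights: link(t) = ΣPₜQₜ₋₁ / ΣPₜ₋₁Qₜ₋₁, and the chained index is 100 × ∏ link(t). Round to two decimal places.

Link 2003→2004:
ΣP(2004)Q(2003) = 98×15 + 238×3 + 184×30 = 1470 + 714 + 5520 = 7704
ΣP(2003)Q(2003) = 104×15 + 278×3 + 157×30 = 1560 + 834 + 4710 = 7104
link = 7704/7104 = 1.084459
Link 2004→2005:
ΣP(2005)Q(2004) = 102×16 + 196×3 + 217×30 = 1632 + 588 + 6510 = 8730
ΣP(2004)Q(2004) = 98×16 + 238×3 + 184×30 = 1568 + 714 + 5520 = 7802
link = 8730/7802 = 1.118944
Chained index = 100 × 1.084459 × 1.118944 = 121.3449

121.34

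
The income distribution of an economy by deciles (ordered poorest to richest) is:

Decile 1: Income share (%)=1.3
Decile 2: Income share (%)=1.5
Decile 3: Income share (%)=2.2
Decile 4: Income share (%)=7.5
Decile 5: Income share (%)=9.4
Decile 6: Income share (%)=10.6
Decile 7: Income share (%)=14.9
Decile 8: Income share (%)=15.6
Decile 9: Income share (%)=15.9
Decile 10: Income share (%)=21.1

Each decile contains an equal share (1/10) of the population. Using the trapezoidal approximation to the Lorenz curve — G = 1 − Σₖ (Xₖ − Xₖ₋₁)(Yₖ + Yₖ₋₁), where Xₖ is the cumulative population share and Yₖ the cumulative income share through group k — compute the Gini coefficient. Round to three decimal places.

Cumulative income shares Yₖ: 0.0130, 0.0280, 0.0500, 0.1250, 0.2190, 0.3250, 0.4740, 0.6300, 0.7890, 1.0000
Σ (Xₖ−Xₖ₋₁)(Yₖ+Yₖ₋₁) = (1/10)(0.0130+0.0000) + (1/10)(0.0280+0.0130) + (1/10)(0.0500+0.0280) + (1/10)(0.1250+0.0500) + (1/10)(0.2190+0.1250) + (1/10)(0.3250+0.2190) + (1/10)(0.4740+0.3250) + (1/10)(0.6300+0.4740) + (1/10)(0.7890+0.6300) + (1/10)(1.0000+0.7890)
  = 0.0013 + 0.0041 + 0.0078 + 0.0175 + 0.0344 + 0.0544 + 0.0799 + 0.1104 + 0.1419 + 0.1789 = 0.6306
G = 1 − 0.6306 = 0.3694

0.369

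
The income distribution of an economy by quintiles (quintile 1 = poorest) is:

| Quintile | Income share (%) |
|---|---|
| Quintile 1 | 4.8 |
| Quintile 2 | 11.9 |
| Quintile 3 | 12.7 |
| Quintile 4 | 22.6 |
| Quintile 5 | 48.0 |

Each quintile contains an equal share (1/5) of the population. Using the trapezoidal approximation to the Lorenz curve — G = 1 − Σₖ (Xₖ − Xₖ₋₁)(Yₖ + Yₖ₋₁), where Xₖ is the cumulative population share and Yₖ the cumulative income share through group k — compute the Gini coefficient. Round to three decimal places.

0.388

Cumulative income shares Yₖ: 0.0480, 0.1670, 0.2940, 0.5200, 1.0000
Σ (Xₖ−Xₖ₋₁)(Yₖ+Yₖ₋₁) = (1/5)(0.0480+0.0000) + (1/5)(0.1670+0.0480) + (1/5)(0.2940+0.1670) + (1/5)(0.5200+0.2940) + (1/5)(1.0000+0.5200)
  = 0.0096 + 0.0430 + 0.0922 + 0.1628 + 0.3040 = 0.6116
G = 1 − 0.6116 = 0.3884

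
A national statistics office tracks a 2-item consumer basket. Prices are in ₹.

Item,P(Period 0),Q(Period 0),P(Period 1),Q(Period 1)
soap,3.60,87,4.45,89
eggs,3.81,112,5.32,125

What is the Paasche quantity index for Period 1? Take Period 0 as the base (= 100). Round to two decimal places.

Paasche quantity index uses current-period prices as weights.
ΣP(Period 1)·Q(Period 1) = 4.45×89 + 5.32×125 = 396.05 + 665 = 1061.05
ΣP(Period 1)·Q(Period 0) = 4.45×87 + 5.32×112 = 387.15 + 595.84 = 982.99
Index = 1061.05 / 982.99 × 100 = 107.9411

107.94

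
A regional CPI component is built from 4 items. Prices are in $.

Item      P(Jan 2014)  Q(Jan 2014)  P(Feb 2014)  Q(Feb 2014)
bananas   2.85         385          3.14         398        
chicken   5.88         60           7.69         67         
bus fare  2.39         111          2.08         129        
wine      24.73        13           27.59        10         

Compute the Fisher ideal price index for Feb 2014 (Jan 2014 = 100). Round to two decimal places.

Laspeyres component (base-period weights):
ΣP(Feb 2014)Q(Jan 2014) = 3.14×385 + 7.69×60 + 2.08×111 + 27.59×13 = 1208.9 + 461.4 + 230.88 + 358.67 = 2259.85
ΣP(Jan 2014)Q(Jan 2014) = 2.85×385 + 5.88×60 + 2.39×111 + 24.73×13 = 1097.25 + 352.8 + 265.29 + 321.49 = 2036.83
L = 2259.85 / 2036.83 × 100 = 110.9494
Paasche component (current-period weights):
ΣP(Feb 2014)Q(Feb 2014) = 3.14×398 + 7.69×67 + 2.08×129 + 27.59×10 = 1249.72 + 515.23 + 268.32 + 275.9 = 2309.17
ΣP(Jan 2014)Q(Feb 2014) = 2.85×398 + 5.88×67 + 2.39×129 + 24.73×10 = 1134.3 + 393.96 + 308.31 + 247.3 = 2083.87
P = 2309.17 / 2083.87 × 100 = 110.8116
Fisher = √(L × P) = √(110.9494 × 110.8116) = 110.8805

110.88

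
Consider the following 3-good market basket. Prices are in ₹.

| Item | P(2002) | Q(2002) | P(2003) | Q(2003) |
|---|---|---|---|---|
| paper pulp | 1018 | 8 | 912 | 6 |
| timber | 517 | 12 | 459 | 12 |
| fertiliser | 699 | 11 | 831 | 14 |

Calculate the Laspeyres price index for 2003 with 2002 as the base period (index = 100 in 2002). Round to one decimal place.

99.6

Laspeyres price index uses base-period quantities as weights.
ΣP(2003)·Q(2002) = 912×8 + 459×12 + 831×11 = 7296 + 5508 + 9141 = 21945
ΣP(2002)·Q(2002) = 1018×8 + 517×12 + 699×11 = 8144 + 6204 + 7689 = 22037
Index = 21945 / 22037 × 100 = 99.5825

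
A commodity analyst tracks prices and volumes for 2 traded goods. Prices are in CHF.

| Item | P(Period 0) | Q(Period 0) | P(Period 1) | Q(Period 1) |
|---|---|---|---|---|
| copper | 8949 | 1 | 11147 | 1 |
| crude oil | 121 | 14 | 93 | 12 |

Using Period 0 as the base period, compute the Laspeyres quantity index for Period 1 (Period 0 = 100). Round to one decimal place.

Laspeyres quantity index uses base-period prices as weights.
ΣP(Period 0)·Q(Period 1) = 8949×1 + 121×12 = 8949 + 1452 = 10401
ΣP(Period 0)·Q(Period 0) = 8949×1 + 121×14 = 8949 + 1694 = 10643
Index = 10401 / 10643 × 100 = 97.7262

97.7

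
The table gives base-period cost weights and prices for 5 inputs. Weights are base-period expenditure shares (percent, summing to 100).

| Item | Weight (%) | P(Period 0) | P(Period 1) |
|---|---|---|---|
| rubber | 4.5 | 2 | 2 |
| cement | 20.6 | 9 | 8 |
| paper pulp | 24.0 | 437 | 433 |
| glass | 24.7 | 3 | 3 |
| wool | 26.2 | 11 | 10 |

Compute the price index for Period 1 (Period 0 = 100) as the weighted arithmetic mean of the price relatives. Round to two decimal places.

rubber: 4.5 × (2/2) = 4.5 × 1.000000 = 4.5000
cement: 20.6 × (8/9) = 20.6 × 0.888889 = 18.3111
paper pulp: 24.0 × (433/437) = 24.0 × 0.990847 = 23.7803
glass: 24.7 × (3/3) = 24.7 × 1.000000 = 24.7000
wool: 26.2 × (10/11) = 26.2 × 0.909091 = 23.8182
Index = Σ wᵢ·(p₁ᵢ/p₀ᵢ) = 4.5000 + 18.3111 + 23.7803 + 24.7000 + 23.8182 = 95.1096

95.11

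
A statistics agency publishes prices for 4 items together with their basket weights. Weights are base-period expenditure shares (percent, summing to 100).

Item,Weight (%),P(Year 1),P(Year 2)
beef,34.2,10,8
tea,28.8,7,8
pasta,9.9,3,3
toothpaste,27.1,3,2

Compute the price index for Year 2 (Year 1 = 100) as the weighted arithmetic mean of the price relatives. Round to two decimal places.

88.24

beef: 34.2 × (8/10) = 34.2 × 0.800000 = 27.3600
tea: 28.8 × (8/7) = 28.8 × 1.142857 = 32.9143
pasta: 9.9 × (3/3) = 9.9 × 1.000000 = 9.9000
toothpaste: 27.1 × (2/3) = 27.1 × 0.666667 = 18.0667
Index = Σ wᵢ·(p₁ᵢ/p₀ᵢ) = 27.3600 + 32.9143 + 9.9000 + 18.0667 = 88.2410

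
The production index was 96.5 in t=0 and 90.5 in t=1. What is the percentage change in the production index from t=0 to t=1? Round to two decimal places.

-6.22%

Change = (90.5 − 96.5) / 96.5 × 100
       = -6.0 / 96.5 × 100 = -6.2176%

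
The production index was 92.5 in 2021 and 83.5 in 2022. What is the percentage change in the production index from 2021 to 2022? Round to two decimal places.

Change = (83.5 − 92.5) / 92.5 × 100
       = -9.0 / 92.5 × 100 = -9.7297%

-9.73%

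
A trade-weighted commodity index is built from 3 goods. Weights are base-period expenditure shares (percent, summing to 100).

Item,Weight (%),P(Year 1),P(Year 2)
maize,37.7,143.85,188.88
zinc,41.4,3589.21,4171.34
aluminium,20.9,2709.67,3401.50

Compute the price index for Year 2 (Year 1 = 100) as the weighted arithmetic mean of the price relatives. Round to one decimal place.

maize: 37.7 × (188.88/143.85) = 37.7 × 1.313034 = 49.5014
zinc: 41.4 × (4171.34/3589.21) = 41.4 × 1.162189 = 48.1146
aluminium: 20.9 × (3401.50/2709.67) = 20.9 × 1.255319 = 26.2362
Index = Σ wᵢ·(p₁ᵢ/p₀ᵢ) = 49.5014 + 48.1146 + 26.2362 = 123.8522

123.9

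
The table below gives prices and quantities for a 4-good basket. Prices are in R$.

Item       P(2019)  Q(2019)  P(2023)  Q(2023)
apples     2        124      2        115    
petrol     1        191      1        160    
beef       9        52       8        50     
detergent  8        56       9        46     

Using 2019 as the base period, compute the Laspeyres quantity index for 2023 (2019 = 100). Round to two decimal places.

Laspeyres quantity index uses base-period prices as weights.
ΣP(2019)·Q(2023) = 2×115 + 1×160 + 9×50 + 8×46 = 230 + 160 + 450 + 368 = 1208
ΣP(2019)·Q(2019) = 2×124 + 1×191 + 9×52 + 8×56 = 248 + 191 + 468 + 448 = 1355
Index = 1208 / 1355 × 100 = 89.1513

89.15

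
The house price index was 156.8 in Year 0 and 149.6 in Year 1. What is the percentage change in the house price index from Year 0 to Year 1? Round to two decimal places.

-4.59%

Change = (149.6 − 156.8) / 156.8 × 100
       = -7.2 / 156.8 × 100 = -4.5918%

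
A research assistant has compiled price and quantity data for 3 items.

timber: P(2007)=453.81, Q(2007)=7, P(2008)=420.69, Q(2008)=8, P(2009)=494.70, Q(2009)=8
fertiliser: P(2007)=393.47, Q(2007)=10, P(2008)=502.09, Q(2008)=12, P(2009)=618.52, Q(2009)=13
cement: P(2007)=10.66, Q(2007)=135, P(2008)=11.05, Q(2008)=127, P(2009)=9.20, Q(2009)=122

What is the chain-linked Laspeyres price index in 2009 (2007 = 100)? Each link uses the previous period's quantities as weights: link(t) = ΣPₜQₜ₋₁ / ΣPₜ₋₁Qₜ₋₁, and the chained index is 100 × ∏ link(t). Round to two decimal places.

128.58

Link 2007→2008:
ΣP(2008)Q(2007) = 420.69×7 + 502.09×10 + 11.05×135 = 2944.83 + 5020.9 + 1491.75 = 9457.48
ΣP(2007)Q(2007) = 453.81×7 + 393.47×10 + 10.66×135 = 3176.67 + 3934.7 + 1439.1 = 8550.47
link = 9457.48/8550.47 = 1.106077
Link 2008→2009:
ΣP(2009)Q(2008) = 494.70×8 + 618.52×12 + 9.20×127 = 3957.6 + 7422.24 + 1168.4 = 12548.24
ΣP(2008)Q(2008) = 420.69×8 + 502.09×12 + 11.05×127 = 3365.52 + 6025.08 + 1403.35 = 10793.95
link = 12548.24/10793.95 = 1.162525
Chained index = 100 × 1.106077 × 1.162525 = 128.5843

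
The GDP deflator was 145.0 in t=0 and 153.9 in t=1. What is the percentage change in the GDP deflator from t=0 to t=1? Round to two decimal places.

Change = (153.9 − 145.0) / 145.0 × 100
       = 8.9 / 145.0 × 100 = 6.1379%

6.14%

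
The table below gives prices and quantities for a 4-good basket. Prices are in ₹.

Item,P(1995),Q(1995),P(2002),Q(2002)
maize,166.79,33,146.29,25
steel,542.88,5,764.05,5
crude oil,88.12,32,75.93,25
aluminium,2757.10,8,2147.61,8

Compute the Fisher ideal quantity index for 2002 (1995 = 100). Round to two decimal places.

Laspeyres component (base-period weights):
ΣP(1995)Q(2002) = 166.79×25 + 542.88×5 + 88.12×25 + 2757.10×8 = 4169.75 + 2714.4 + 2203 + 22056.8 = 31143.95
ΣP(1995)Q(1995) = 166.79×33 + 542.88×5 + 88.12×32 + 2757.10×8 = 5504.07 + 2714.4 + 2819.84 + 22056.8 = 33095.11
L = 31143.95 / 33095.11 × 100 = 94.1044
Paasche component (current-period weights):
ΣP(2002)Q(2002) = 146.29×25 + 764.05×5 + 75.93×25 + 2147.61×8 = 3657.25 + 3820.25 + 1898.25 + 17180.88 = 26556.63
ΣP(2002)Q(1995) = 146.29×33 + 764.05×5 + 75.93×32 + 2147.61×8 = 4827.57 + 3820.25 + 2429.76 + 17180.88 = 28258.46
P = 26556.63 / 28258.46 × 100 = 93.9776
Fisher = √(L × P) = √(94.1044 × 93.9776) = 94.0410

94.04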